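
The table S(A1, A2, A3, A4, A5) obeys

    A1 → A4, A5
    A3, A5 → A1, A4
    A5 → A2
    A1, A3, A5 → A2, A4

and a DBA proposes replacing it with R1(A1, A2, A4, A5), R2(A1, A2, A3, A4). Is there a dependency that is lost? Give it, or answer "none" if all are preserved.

A3, A5 → A1, A4

Check A3, A5 → A1, A4: no single fragment contains all of {A1, A3, A4, A5}, and the restricted closure of {A3, A5} across the fragments never reaches {A1, A4}.
A1 → A4, A5 is preserved.
A5 → A2 is preserved.
A1, A3, A5 → A2, A4 is preserved.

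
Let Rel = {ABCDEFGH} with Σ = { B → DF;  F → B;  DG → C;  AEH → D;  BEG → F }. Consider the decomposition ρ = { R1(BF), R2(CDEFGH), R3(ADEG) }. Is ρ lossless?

Chase test. Columns are ABCDEFGH; row i has aⱼ where attribute j ∈ Ri, else bᵢⱼ.
Initial tableau (one row per fragment):
  row 1: b11 a2 b13 b14 b15 a6 b17 b18
  row 2: b21 b22 a3 a4 a5 a6 a7 a8
  row 3: a1 b32 b33 a4 a5 b36 a7 b38
Rows 1 and 2 agree on F; apply F→B and equate their B entries.
Rows 2 and 3 agree on DG; apply DG→C and equate their C entries.
Rows 1 and 2 agree on B; apply B→DF and equate their DF entries.
No row becomes fully distinguished — the join is lossy.

No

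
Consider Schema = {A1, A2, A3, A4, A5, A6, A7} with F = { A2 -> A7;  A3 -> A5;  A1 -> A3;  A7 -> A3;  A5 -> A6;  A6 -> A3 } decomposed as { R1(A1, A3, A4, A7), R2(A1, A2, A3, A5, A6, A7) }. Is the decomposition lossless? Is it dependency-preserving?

Lossless test: (A1, A3, A7)⁺ = {A1, A3, A5, A6, A7}, which is a superkey of neither fragment — lossy.
Dependency preservation: every FD's attributes lie within a single fragment, so each can be enforced locally — preserved.

lossy but dependency-preserving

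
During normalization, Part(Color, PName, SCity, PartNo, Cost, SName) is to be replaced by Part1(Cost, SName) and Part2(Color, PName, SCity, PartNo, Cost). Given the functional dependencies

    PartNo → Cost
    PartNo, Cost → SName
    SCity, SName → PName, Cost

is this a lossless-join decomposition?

No

Common attributes: Part1 ∩ Part2 = {Cost}.
No dependency enlarges {Cost}, so (Cost)⁺ = {Cost}.
The closure contains neither all of Part1 = {Cost, SName} nor all of Part2 = {Color, PName, SCity, PartNo, Cost}, so the common attributes are not a superkey of either fragment. The join is lossy.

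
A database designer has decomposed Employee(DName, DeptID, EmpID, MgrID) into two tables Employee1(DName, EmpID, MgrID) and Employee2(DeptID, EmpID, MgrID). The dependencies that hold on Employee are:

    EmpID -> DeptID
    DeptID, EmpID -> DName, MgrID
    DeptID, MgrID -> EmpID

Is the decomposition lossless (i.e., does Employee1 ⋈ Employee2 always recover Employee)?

Yes

Common attributes: Employee1 ∩ Employee2 = {EmpID, MgrID}.
Closure of {EmpID, MgrID}: EmpID → DeptID applies, adding DeptID; DeptID, EmpID → DName, MgrID applies, adding DName. So (EmpID, MgrID)⁺ = {DName, DeptID, EmpID, MgrID}.
This closure contains every attribute of Employee1, so Employee1 ∩ Employee2 → Employee1. The join is lossless.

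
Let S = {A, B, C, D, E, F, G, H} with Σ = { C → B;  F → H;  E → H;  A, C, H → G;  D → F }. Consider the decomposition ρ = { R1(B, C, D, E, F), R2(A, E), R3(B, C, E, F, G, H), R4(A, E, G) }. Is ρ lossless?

No

Chase test. Columns are A, B, C, D, E, F, G, H; row i has aⱼ where attribute j ∈ Ri, else bᵢⱼ.
Initial tableau (one row per fragment):
  row 1: b11 a2 a3 a4 a5 a6 b17 b18
  row 2: a1 b22 b23 b24 a5 b26 b27 b28
  row 3: b31 a2 a3 b34 a5 a6 a7 a8
  row 4: a1 b42 b43 b44 a5 b46 a7 b48
Rows 1 and 3 agree on F; apply F→H and equate their H entries.
Rows 1 and 2 agree on E; apply E→H and equate their H entries.
Rows 1 and 4 agree on E; apply E→H and equate their H entries.
No row becomes fully distinguished — the join is lossy.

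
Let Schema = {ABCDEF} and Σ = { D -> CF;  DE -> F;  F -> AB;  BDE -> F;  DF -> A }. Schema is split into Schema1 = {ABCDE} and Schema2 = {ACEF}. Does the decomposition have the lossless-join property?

Common attributes: Schema1 ∩ Schema2 = {ACE}.
No dependency enlarges {ACE}, so (ACE)⁺ = {ACE}.
The closure contains neither all of Schema1 = {ABCDE} nor all of Schema2 = {ACEF}, so the common attributes are not a superkey of either fragment. The join is lossy.

No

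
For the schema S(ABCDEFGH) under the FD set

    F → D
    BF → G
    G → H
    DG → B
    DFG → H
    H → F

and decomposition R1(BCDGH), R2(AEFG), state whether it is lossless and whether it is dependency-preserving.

lossy and not dependency-preserving

Lossless test: (G)⁺ = {BDFGH}, which is a superkey of neither fragment — lossy.
Dependency preservation: the restricted closure of {F} across the fragments never reaches {D}, so F → D cannot be enforced without a join — not preserved.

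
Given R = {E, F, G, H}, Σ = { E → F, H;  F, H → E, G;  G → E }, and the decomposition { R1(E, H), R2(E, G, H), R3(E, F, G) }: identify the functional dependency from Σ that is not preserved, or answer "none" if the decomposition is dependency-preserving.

F, H → E, G

Check F, H → E, G: no single fragment contains all of {E, F, G, H}, and the restricted closure of {F, H} across the fragments never reaches {E, G}.
E → F, H is preserved.
G → E is preserved.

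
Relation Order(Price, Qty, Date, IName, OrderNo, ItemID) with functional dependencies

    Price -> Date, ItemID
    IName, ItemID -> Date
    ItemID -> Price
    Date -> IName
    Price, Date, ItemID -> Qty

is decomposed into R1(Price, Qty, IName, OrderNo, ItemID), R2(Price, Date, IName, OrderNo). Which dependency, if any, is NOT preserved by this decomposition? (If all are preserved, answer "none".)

none

Price → Date, ItemID: restricted closure across fragments reaches Date, ItemID.
IName, ItemID → Date: restricted closure across fragments reaches Date.
ItemID → Price lies within R1.
Date → IName lies within R2.
Price, Date, ItemID → Qty: restricted closure across fragments reaches Qty.
Every dependency is enforceable on the fragments, so the decomposition is dependency-preserving.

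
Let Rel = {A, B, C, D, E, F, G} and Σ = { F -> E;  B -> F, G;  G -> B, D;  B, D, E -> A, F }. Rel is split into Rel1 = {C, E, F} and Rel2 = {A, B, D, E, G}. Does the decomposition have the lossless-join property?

Common attributes: Rel1 ∩ Rel2 = {E}.
No dependency enlarges {E}, so (E)⁺ = {E}.
The closure contains neither all of Rel1 = {C, E, F} nor all of Rel2 = {A, B, D, E, G}, so the common attributes are not a superkey of either fragment. The join is lossy.

No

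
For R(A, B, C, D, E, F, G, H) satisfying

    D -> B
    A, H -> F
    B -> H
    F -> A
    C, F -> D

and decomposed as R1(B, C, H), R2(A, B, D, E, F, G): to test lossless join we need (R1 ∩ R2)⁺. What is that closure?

R1 ∩ R2 = {B}.
B → H applies, adding H
Closure: {B, H}.

B, H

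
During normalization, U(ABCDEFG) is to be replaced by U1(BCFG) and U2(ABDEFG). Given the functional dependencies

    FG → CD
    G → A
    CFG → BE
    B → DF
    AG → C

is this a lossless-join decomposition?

Yes

Common attributes: U1 ∩ U2 = {BFG}.
Closure of {BFG}: FG → CD applies, adding CD; G → A applies, adding A; CFG → BE applies, adding E. So (BFG)⁺ = {ABCDEFG}.
This closure contains every attribute of U1, so U1 ∩ U2 → U1. The join is lossless.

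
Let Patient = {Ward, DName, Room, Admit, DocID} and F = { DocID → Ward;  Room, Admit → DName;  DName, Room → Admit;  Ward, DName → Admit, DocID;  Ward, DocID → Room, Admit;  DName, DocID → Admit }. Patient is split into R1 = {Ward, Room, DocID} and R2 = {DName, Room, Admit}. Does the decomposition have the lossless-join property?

Common attributes: R1 ∩ R2 = {Room}.
No dependency enlarges {Room}, so (Room)⁺ = {Room}.
The closure contains neither all of R1 = {Ward, Room, DocID} nor all of R2 = {DName, Room, Admit}, so the common attributes are not a superkey of either fragment. The join is lossy.

No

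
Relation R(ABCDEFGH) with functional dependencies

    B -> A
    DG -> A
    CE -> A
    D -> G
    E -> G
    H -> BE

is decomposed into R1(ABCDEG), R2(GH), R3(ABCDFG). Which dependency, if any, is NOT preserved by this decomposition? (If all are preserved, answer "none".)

H -> BE

Check H → BE: no single fragment contains all of {BEH}, and the restricted closure of {H} across the fragments never reaches {BE}.
B → A is preserved.
DG → A is preserved.
CE → A is preserved.
D → G is preserved.
E → G is preserved.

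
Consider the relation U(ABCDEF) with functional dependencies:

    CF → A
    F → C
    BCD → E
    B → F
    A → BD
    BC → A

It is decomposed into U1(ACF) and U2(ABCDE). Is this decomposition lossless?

Common attributes: U1 ∩ U2 = {AC}.
Closure of {AC}: A → BD applies, adding BD; BCD → E applies, adding E; B → F applies, adding F. So (AC)⁺ = {ABCDEF}.
This closure contains every attribute of U1, so U1 ∩ U2 → U1. The join is lossless.

Yes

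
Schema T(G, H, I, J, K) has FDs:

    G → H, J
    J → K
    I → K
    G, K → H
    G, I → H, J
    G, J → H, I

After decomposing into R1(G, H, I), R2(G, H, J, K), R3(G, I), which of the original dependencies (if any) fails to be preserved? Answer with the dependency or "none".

Check I → K: no single fragment contains all of {I, K}, and the restricted closure of {I} across the fragments never reaches {K}.
G → H, J is preserved.
J → K is preserved.
G, K → H is preserved.
G, I → H, J is preserved.
G, J → H, I is preserved.

I → K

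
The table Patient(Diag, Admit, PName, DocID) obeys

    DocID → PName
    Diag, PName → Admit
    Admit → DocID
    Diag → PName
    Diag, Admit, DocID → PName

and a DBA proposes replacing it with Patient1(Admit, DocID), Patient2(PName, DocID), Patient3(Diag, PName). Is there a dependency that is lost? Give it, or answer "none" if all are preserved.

Diag, PName → Admit

Check Diag, PName → Admit: no single fragment contains all of {Diag, Admit, PName}, and the restricted closure of {Diag, PName} across the fragments never reaches {Admit}.
DocID → PName is preserved.
Admit → DocID is preserved.
Diag → PName is preserved.
Diag, Admit, DocID → PName is preserved.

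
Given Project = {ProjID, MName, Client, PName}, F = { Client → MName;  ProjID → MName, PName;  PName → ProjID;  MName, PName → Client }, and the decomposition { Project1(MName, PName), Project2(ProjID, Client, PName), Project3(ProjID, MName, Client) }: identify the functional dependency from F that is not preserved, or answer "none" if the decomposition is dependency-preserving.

none

Client → MName lies within Project3.
ProjID → MName, PName: restricted closure across fragments reaches MName, PName.
PName → ProjID lies within Project2.
MName, PName → Client: restricted closure across fragments reaches Client.
Every dependency is enforceable on the fragments, so the decomposition is dependency-preserving.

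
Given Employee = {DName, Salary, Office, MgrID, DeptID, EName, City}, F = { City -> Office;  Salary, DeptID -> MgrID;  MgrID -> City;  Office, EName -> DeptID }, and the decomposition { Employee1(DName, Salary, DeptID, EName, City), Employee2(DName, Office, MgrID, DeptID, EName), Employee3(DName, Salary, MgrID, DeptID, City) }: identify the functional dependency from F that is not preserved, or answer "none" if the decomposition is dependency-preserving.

Check City → Office: no single fragment contains all of {Office, City}, and the restricted closure of {City} across the fragments never reaches {Office}.
Salary, DeptID → MgrID is preserved.
MgrID → City is preserved.
Office, EName → DeptID is preserved.

City -> Office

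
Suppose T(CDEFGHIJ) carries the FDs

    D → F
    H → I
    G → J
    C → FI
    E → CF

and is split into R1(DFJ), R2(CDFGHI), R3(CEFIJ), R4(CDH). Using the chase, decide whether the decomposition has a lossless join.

No

Chase test. Columns are CDEFGHIJ; row i has aⱼ where attribute j ∈ Ri, else bᵢⱼ.
Initial tableau (one row per fragment):
  row 1: b11 a2 b13 a4 b15 b16 b17 a8
  row 2: a1 a2 b23 a4 a5 a6 a7 b28
  row 3: a1 b32 a3 a4 b35 b36 a7 a8
  row 4: a1 a2 b43 b44 b45 a6 b47 b48
Rows 1 and 4 agree on D; apply D→F and equate their F entries.
Rows 2 and 4 agree on H; apply H→I and equate their I entries.
No row becomes fully distinguished — the join is lossy.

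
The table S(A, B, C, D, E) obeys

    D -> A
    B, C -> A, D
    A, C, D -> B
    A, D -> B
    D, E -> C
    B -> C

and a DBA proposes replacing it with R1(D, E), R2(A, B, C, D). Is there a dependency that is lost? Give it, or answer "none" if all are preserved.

none

D → A lies within R2.
B, C → A, D lies within R2.
A, C, D → B lies within R2.
A, D → B lies within R2.
D, E → C: restricted closure across fragments reaches C.
B → C lies within R2.
Every dependency is enforceable on the fragments, so the decomposition is dependency-preserving.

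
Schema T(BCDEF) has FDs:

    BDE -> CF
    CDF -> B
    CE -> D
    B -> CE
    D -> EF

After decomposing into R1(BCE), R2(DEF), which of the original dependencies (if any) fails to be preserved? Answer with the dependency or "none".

CE -> D

Check CE → D: no single fragment contains all of {CDE}, and the restricted closure of {CE} across the fragments never reaches {D}.
BDE → CF is preserved.
CDF → B is preserved.
B → CE is preserved.
D → EF is preserved.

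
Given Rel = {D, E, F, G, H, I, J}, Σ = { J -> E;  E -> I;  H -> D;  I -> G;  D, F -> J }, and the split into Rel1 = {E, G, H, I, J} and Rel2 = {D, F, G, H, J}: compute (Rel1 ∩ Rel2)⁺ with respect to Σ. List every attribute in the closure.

Rel1 ∩ Rel2 = {G, H, J}.
J → E applies, adding E
E → I applies, adding I
H → D applies, adding D
Closure: {D, E, G, H, I, J}.

D, E, G, H, I, J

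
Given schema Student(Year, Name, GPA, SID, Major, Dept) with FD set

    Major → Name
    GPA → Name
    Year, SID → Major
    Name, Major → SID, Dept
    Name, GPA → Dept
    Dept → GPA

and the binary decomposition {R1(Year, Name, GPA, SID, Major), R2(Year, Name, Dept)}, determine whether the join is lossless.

No

Common attributes: R1 ∩ R2 = {Year, Name}.
No dependency enlarges {Year, Name}, so (Year, Name)⁺ = {Year, Name}.
The closure contains neither all of R1 = {Year, Name, GPA, SID, Major} nor all of R2 = {Year, Name, Dept}, so the common attributes are not a superkey of either fragment. The join is lossy.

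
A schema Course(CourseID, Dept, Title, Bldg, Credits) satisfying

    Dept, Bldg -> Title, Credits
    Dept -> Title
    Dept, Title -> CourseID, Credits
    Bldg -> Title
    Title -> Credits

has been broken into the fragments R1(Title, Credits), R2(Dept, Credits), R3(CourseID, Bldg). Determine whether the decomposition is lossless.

No

Chase test. Columns are CourseID, Dept, Title, Bldg, Credits; row i has aⱼ where attribute j ∈ Ri, else bᵢⱼ.
Initial tableau (one row per fragment):
  row 1: b11 b12 a3 b14 a5
  row 2: b21 a2 b23 b24 a5
  row 3: a1 b32 b33 a4 b35
No row becomes fully distinguished — the join is lossy.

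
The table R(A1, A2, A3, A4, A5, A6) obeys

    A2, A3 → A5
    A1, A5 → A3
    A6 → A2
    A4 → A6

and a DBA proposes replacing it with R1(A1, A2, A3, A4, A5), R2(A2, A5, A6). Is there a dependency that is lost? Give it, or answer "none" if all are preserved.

A4 → A6

Check A4 → A6: no single fragment contains all of {A4, A6}, and the restricted closure of {A4} across the fragments never reaches {A6}.
A2, A3 → A5 is preserved.
A1, A5 → A3 is preserved.
A6 → A2 is preserved.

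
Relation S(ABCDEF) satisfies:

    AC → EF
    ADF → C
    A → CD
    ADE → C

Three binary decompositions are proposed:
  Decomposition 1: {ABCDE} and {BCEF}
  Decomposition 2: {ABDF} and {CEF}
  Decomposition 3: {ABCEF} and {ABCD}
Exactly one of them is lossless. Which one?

Decomposition 3

Decomposition 1: common = {BCE}, closure = {BCE} → lossy.
Decomposition 2: common = {F}, closure = {F} → lossy.
Decomposition 3: common = {ABC}, closure = {ABCDEF} → lossless.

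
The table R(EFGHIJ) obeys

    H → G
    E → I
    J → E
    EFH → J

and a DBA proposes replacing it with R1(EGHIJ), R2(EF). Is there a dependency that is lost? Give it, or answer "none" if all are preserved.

EFH → J

Check EFH → J: no single fragment contains all of {EFHJ}, and the restricted closure of {EFH} across the fragments never reaches {J}.
H → G is preserved.
E → I is preserved.
J → E is preserved.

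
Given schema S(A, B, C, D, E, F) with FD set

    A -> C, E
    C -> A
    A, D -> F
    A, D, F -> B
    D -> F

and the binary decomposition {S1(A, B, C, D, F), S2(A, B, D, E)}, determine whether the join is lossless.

Yes

Common attributes: S1 ∩ S2 = {A, B, D}.
Closure of {A, B, D}: A → C, E applies, adding C, E; A, D → F applies, adding F. So (A, B, D)⁺ = {A, B, C, D, E, F}.
This closure contains every attribute of S1, so S1 ∩ S2 → S1. The join is lossless.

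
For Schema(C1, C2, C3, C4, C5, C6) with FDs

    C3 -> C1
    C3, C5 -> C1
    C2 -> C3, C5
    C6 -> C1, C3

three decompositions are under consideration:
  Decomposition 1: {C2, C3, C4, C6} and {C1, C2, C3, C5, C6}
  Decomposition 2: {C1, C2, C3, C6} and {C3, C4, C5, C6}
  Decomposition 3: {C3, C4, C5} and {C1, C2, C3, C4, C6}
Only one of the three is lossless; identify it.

Decomposition 1: common = {C2, C3, C6}, closure = {C1, C2, C3, C5, C6} → lossless.
Decomposition 2: common = {C3, C6}, closure = {C1, C3, C6} → lossy.
Decomposition 3: common = {C3, C4}, closure = {C1, C3, C4} → lossy.

Decomposition 1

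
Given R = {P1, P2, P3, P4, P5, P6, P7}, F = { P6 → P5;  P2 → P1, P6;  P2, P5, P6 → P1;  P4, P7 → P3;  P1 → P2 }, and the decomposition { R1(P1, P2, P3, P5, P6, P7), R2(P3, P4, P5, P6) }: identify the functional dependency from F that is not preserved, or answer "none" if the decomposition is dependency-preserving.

Check P4, P7 → P3: no single fragment contains all of {P3, P4, P7}, and the restricted closure of {P4, P7} across the fragments never reaches {P3}.
P6 → P5 is preserved.
P2 → P1, P6 is preserved.
P2, P5, P6 → P1 is preserved.
P1 → P2 is preserved.

P4, P7 → P3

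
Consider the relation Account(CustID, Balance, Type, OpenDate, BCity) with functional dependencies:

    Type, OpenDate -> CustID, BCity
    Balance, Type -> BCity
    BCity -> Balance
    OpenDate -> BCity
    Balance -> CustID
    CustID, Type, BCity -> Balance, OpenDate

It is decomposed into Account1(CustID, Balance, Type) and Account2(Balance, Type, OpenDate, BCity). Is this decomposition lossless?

Yes

Common attributes: Account1 ∩ Account2 = {Balance, Type}.
Closure of {Balance, Type}: Balance, Type → BCity applies, adding BCity; Balance → CustID applies, adding CustID; CustID, Type, BCity → Balance, OpenDate applies, adding OpenDate. So (Balance, Type)⁺ = {CustID, Balance, Type, OpenDate, BCity}.
This closure contains every attribute of Account1, so Account1 ∩ Account2 → Account1. The join is lossless.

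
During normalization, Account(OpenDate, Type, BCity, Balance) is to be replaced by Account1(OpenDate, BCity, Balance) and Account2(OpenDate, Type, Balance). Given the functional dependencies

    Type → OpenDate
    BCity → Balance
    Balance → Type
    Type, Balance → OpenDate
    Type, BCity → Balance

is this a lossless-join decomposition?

Common attributes: Account1 ∩ Account2 = {OpenDate, Balance}.
Closure of {OpenDate, Balance}: Balance → Type applies, adding Type. So (OpenDate, Balance)⁺ = {OpenDate, Type, Balance}.
This closure contains every attribute of Account2, so Account1 ∩ Account2 → Account2. The join is lossless.

Yes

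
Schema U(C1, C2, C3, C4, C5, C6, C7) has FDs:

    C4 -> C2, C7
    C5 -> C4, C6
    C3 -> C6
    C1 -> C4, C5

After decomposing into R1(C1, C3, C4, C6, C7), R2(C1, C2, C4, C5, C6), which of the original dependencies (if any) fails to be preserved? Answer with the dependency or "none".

C4 → C2, C7: restricted closure across fragments reaches C2, C7.
C5 → C4, C6 lies within R2.
C3 → C6 lies within R1.
C1 → C4, C5 lies within R2.
Every dependency is enforceable on the fragments, so the decomposition is dependency-preserving.

none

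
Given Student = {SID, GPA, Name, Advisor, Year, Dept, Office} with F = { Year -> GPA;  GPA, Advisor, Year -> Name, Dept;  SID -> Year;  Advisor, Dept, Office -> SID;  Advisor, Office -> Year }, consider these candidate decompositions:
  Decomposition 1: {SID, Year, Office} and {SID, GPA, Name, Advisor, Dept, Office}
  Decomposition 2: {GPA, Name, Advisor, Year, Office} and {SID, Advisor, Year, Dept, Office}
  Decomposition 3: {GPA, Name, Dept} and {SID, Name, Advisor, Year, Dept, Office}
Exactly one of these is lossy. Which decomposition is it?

Decomposition 3

Decomposition 1: common = {SID, Office}, closure = {SID, GPA, Year, Office} → lossless.
Decomposition 2: common = {Advisor, Year, Office}, closure = {SID, GPA, Name, Advisor, Year, Dept, Office} → lossless.
Decomposition 3: common = {Name, Dept}, closure = {Name, Dept} → lossy.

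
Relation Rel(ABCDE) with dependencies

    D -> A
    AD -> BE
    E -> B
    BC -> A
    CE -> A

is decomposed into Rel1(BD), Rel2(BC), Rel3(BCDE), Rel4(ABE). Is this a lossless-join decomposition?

No

Chase test. Columns are ABCDE; row i has aⱼ where attribute j ∈ Reli, else bᵢⱼ.
Initial tableau (one row per fragment):
  row 1: b11 a2 b13 a4 b15
  row 2: b21 a2 a3 b24 b25
  row 3: b31 a2 a3 a4 a5
  row 4: a1 a2 b43 b44 a5
Rows 1 and 3 agree on D; apply D→A and equate their A entries.
Rows 1 and 3 agree on AD; apply AD→BE and equate their BE entries.
Rows 2 and 3 agree on BC; apply BC→A and equate their A entries.
No row becomes fully distinguished — the join is lossy.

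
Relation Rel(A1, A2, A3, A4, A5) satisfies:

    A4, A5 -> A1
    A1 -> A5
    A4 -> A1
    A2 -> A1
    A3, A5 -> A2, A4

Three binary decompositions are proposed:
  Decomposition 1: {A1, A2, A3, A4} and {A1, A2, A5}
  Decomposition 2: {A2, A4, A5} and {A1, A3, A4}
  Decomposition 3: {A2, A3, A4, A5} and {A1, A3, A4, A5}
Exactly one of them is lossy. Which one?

Decomposition 1: common = {A1, A2}, closure = {A1, A2, A5} → lossless.
Decomposition 2: common = {A4}, closure = {A1, A4, A5} → lossy.
Decomposition 3: common = {A3, A4, A5}, closure = {A1, A2, A3, A4, A5} → lossless.

Decomposition 2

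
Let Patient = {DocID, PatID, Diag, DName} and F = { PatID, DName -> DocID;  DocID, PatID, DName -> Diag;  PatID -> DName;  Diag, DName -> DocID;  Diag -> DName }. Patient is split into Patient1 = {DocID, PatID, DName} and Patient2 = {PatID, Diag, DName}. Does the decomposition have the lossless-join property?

Yes

Common attributes: Patient1 ∩ Patient2 = {PatID, DName}.
Closure of {PatID, DName}: PatID, DName → DocID applies, adding DocID; DocID, PatID, DName → Diag applies, adding Diag. So (PatID, DName)⁺ = {DocID, PatID, Diag, DName}.
This closure contains every attribute of Patient1, so Patient1 ∩ Patient2 → Patient1. The join is lossless.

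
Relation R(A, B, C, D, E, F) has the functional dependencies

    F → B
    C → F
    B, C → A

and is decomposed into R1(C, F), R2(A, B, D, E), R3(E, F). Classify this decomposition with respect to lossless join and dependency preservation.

lossy and not dependency-preserving

Lossless test (chase): Rows 1 and 3 agree on F; apply F→B and equate their B entries. No row becomes fully distinguished — the join is lossy.
Dependency preservation: the restricted closure of {F} across the fragments never reaches {B}, so F → B cannot be enforced without a join — not preserved.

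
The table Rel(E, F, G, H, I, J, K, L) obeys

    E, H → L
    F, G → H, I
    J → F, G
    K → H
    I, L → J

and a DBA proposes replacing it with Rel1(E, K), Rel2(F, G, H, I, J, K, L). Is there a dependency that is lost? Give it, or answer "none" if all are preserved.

E, H → L

Check E, H → L: no single fragment contains all of {E, H, L}, and the restricted closure of {E, H} across the fragments never reaches {L}.
F, G → H, I is preserved.
J → F, G is preserved.
K → H is preserved.
I, L → J is preserved.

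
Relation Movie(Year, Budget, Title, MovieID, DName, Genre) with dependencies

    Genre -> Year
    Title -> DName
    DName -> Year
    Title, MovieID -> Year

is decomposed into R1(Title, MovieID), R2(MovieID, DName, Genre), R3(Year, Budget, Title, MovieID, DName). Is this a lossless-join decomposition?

No

Chase test. Columns are Year, Budget, Title, MovieID, DName, Genre; row i has aⱼ where attribute j ∈ Ri, else bᵢⱼ.
Initial tableau (one row per fragment):
  row 1: b11 b12 a3 a4 b15 b16
  row 2: b21 b22 b23 a4 a5 a6
  row 3: a1 a2 a3 a4 a5 b36
Rows 1 and 3 agree on Title; apply Title→DName and equate their DName entries.
Rows 1 and 2 agree on DName; apply DName→Year and equate their Year entries.
Rows 1 and 3 agree on DName; apply DName→Year and equate their Year entries.
No row becomes fully distinguished — the join is lossy.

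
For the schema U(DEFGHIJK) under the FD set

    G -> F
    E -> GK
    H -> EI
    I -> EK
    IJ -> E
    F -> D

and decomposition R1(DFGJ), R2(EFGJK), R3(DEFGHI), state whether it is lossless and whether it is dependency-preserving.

lossy but dependency-preserving

Lossless test (chase): Rows 2 and 3 agree on E; apply E→GK and equate their GK entries. Rows 1 and 2 agree on F; apply F→D and equate their D entries. No row becomes fully distinguished — the join is lossy.
Dependency preservation: I → EK; IJ → E are not contained in any single fragment, but the restricted closure of each left-hand side across the fragments still reaches the right-hand side; the remaining FDs each lie inside some fragment. All dependencies are preserved.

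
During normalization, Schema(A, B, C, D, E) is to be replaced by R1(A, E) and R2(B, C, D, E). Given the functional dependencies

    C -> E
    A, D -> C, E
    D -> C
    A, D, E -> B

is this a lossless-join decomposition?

Common attributes: R1 ∩ R2 = {E}.
No dependency enlarges {E}, so (E)⁺ = {E}.
The closure contains neither all of R1 = {A, E} nor all of R2 = {B, C, D, E}, so the common attributes are not a superkey of either fragment. The join is lossy.

No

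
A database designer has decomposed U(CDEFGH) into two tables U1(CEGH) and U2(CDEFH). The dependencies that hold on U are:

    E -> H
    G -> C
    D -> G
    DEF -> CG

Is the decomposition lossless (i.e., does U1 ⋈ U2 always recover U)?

Common attributes: U1 ∩ U2 = {CEH}.
No dependency enlarges {CEH}, so (CEH)⁺ = {CEH}.
The closure contains neither all of U1 = {CEGH} nor all of U2 = {CDEFH}, so the common attributes are not a superkey of either fragment. The join is lossy.

No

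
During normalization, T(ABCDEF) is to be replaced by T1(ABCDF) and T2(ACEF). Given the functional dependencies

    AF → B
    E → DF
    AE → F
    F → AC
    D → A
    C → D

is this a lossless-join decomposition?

Yes

Common attributes: T1 ∩ T2 = {ACF}.
Closure of {ACF}: AF → B applies, adding B; C → D applies, adding D. So (ACF)⁺ = {ABCDF}.
This closure contains every attribute of T1, so T1 ∩ T2 → T1. The join is lossless.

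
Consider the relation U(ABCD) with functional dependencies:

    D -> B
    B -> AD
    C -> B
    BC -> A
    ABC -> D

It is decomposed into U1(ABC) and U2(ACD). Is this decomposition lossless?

Common attributes: U1 ∩ U2 = {AC}.
Closure of {AC}: C → B applies, adding B; ABC → D applies, adding D. So (AC)⁺ = {ABCD}.
This closure contains every attribute of U1, so U1 ∩ U2 → U1. The join is lossless.

Yes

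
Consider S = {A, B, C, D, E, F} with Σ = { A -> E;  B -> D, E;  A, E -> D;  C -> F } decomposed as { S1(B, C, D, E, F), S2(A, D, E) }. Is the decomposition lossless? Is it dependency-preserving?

Lossless test: (D, E)⁺ = {D, E}, which is a superkey of neither fragment — lossy.
Dependency preservation: every FD's attributes lie within a single fragment, so each can be enforced locally — preserved.

lossy but dependency-preserving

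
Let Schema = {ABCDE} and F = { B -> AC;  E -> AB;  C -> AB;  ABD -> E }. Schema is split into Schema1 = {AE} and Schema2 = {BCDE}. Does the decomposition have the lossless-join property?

Common attributes: Schema1 ∩ Schema2 = {E}.
Closure of {E}: E → AB applies, adding AB; B → AC applies, adding C. So (E)⁺ = {ABCE}.
This closure contains every attribute of Schema1, so Schema1 ∩ Schema2 → Schema1. The join is lossless.

Yes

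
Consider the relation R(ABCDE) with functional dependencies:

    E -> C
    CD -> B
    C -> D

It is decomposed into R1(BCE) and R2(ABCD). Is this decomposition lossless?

No

Common attributes: R1 ∩ R2 = {BC}.
Closure of {BC}: C → D applies, adding D. So (BC)⁺ = {BCD}.
The closure contains neither all of R1 = {BCE} nor all of R2 = {ABCD}, so the common attributes are not a superkey of either fragment. The join is lossy.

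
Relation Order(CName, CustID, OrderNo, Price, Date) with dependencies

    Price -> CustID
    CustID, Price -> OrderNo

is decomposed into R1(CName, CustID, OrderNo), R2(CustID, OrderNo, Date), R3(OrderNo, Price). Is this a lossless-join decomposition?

Chase test. Columns are CName, CustID, OrderNo, Price, Date; row i has aⱼ where attribute j ∈ Ri, else bᵢⱼ.
Initial tableau (one row per fragment):
  row 1: a1 a2 a3 b14 b15
  row 2: b21 a2 a3 b24 a5
  row 3: b31 b32 a3 a4 b35
No row becomes fully distinguished — the join is lossy.

No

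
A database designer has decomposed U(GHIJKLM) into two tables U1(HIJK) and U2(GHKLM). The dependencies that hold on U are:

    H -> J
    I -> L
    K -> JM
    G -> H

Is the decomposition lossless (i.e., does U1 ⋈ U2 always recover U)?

Common attributes: U1 ∩ U2 = {HK}.
Closure of {HK}: H → J applies, adding J; K → JM applies, adding M. So (HK)⁺ = {HJKM}.
The closure contains neither all of U1 = {HIJK} nor all of U2 = {GHKLM}, so the common attributes are not a superkey of either fragment. The join is lossy.

No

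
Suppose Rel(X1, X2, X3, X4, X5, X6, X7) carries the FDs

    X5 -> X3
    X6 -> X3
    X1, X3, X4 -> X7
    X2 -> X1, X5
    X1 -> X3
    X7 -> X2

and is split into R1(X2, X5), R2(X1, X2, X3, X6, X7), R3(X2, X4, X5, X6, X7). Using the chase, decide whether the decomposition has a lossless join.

Chase test. Columns are X1, X2, X3, X4, X5, X6, X7; row i has aⱼ where attribute j ∈ Ri, else bᵢⱼ.
Initial tableau (one row per fragment):
  row 1: b11 a2 b13 b14 a5 b16 b17
  row 2: a1 a2 a3 b24 b25 a6 a7
  row 3: b31 a2 b33 a4 a5 a6 a7
Rows 1 and 3 agree on X5; apply X5→X3 and equate their X3 entries.
Rows 2 and 3 agree on X6; apply X6→X3 and equate their X3 entries.
Rows 1 and 2 agree on X2; apply X2→X1, X5 and equate their X1, X5 entries.
Rows 1 and 3 agree on X2; apply X2→X1, X5 and equate their X1, X5 entries.
Row 3 is now all distinguished symbols — the join is lossless.

Yes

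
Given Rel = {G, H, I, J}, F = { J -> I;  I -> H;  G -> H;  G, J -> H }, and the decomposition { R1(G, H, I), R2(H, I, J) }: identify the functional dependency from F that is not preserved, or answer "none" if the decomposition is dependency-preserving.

J → I lies within R2.
I → H lies within R1.
G → H lies within R1.
G, J → H: restricted closure across fragments reaches H.
Every dependency is enforceable on the fragments, so the decomposition is dependency-preserving.

none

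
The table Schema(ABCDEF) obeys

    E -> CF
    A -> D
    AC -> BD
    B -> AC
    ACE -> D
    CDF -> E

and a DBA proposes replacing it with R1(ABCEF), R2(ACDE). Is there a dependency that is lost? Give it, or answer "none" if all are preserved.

Check CDF → E: no single fragment contains all of {CDEF}, and the restricted closure of {CDF} across the fragments never reaches {E}.
E → CF is preserved.
A → D is preserved.
AC → BD is preserved.
B → AC is preserved.
ACE → D is preserved.

CDF -> E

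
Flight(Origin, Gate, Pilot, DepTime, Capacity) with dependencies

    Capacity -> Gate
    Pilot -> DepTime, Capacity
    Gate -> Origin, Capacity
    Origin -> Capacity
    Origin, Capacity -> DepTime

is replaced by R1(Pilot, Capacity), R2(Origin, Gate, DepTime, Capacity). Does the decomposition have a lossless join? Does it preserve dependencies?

lossless and dependency-preserving

Lossless test: (Capacity)⁺ = {Origin, Gate, DepTime, Capacity}, which contains all of one fragment — lossless.
Dependency preservation: Pilot → DepTime, Capacity is not contained in any single fragment, but the restricted closure of its left-hand side across the fragments still reaches the right-hand side; the remaining FDs each lie inside some fragment. All dependencies are preserved.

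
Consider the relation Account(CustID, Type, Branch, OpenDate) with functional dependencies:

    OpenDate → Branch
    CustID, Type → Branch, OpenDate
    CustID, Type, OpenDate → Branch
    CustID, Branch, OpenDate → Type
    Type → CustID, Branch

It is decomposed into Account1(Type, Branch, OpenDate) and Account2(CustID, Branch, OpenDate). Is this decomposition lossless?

No

Common attributes: Account1 ∩ Account2 = {Branch, OpenDate}.
No dependency enlarges {Branch, OpenDate}, so (Branch, OpenDate)⁺ = {Branch, OpenDate}.
The closure contains neither all of Account1 = {Type, Branch, OpenDate} nor all of Account2 = {CustID, Branch, OpenDate}, so the common attributes are not a superkey of either fragment. The join is lossy.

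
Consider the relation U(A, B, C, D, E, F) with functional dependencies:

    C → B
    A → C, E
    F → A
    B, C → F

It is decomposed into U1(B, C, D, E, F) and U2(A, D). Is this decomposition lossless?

No

Common attributes: U1 ∩ U2 = {D}.
No dependency enlarges {D}, so (D)⁺ = {D}.
The closure contains neither all of U1 = {B, C, D, E, F} nor all of U2 = {A, D}, so the common attributes are not a superkey of either fragment. The join is lossy.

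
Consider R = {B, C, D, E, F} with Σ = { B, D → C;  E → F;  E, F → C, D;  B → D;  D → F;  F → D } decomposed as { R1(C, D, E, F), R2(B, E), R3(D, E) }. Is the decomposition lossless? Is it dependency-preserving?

Lossless test (chase): Rows 1 and 2 agree on E; apply E→F and equate their F entries. Rows 1 and 3 agree on E; apply E→F and equate their F entries. Rows 1 and 2 agree on E, F; apply E, F→C, D and equate their C, D entries. Rows 1 and 3 agree on E, F; apply E, F→C, D and equate their C, D entries. Row 2 is now all distinguished symbols — the join is lossless.
Dependency preservation: the restricted closure of {B, D} across the fragments never reaches {C}, so B, D → C cannot be enforced without a join — not preserved.

lossless but not dependency-preserving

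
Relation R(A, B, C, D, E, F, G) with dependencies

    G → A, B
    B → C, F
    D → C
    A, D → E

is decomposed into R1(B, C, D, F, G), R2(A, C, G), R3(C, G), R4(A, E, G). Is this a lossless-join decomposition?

No

Chase test. Columns are A, B, C, D, E, F, G; row i has aⱼ where attribute j ∈ Ri, else bᵢⱼ.
Initial tableau (one row per fragment):
  row 1: b11 a2 a3 a4 b15 a6 a7
  row 2: a1 b22 a3 b24 b25 b26 a7
  row 3: b31 b32 a3 b34 b35 b36 a7
  row 4: a1 b42 b43 b44 a5 b46 a7
Rows 1 and 2 agree on G; apply G→A, B and equate their A, B entries.
Rows 1 and 3 agree on G; apply G→A, B and equate their A, B entries.
Rows 1 and 4 agree on G; apply G→A, B and equate their A, B entries.
Rows 1 and 2 agree on B; apply B→C, F and equate their C, F entries.
Rows 1 and 3 agree on B; apply B→C, F and equate their C, F entries.
Rows 1 and 4 agree on B; apply B→C, F and equate their C, F entries.
No row becomes fully distinguished — the join is lossy.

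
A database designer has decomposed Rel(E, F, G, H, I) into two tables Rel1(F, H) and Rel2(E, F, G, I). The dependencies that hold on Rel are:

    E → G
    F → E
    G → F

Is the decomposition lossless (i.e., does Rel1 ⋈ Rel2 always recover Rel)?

Common attributes: Rel1 ∩ Rel2 = {F}.
Closure of {F}: F → E applies, adding E; E → G applies, adding G. So (F)⁺ = {E, F, G}.
The closure contains neither all of Rel1 = {F, H} nor all of Rel2 = {E, F, G, I}, so the common attributes are not a superkey of either fragment. The join is lossy.

No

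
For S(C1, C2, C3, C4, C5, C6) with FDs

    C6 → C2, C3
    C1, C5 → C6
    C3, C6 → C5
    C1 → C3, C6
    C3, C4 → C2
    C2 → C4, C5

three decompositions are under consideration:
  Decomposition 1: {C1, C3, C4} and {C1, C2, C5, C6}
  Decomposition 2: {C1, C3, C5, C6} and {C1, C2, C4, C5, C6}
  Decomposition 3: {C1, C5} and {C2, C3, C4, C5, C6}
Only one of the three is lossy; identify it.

Decomposition 3

Decomposition 1: common = {C1}, closure = {C1, C2, C3, C4, C5, C6} → lossless.
Decomposition 2: common = {C1, C5, C6}, closure = {C1, C2, C3, C4, C5, C6} → lossless.
Decomposition 3: common = {C5}, closure = {C5} → lossy.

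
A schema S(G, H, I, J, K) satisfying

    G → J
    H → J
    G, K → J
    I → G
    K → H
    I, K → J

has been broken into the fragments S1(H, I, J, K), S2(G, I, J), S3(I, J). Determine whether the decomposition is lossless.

Chase test. Columns are G, H, I, J, K; row i has aⱼ where attribute j ∈ Si, else bᵢⱼ.
Initial tableau (one row per fragment):
  row 1: b11 a2 a3 a4 a5
  row 2: a1 b22 a3 a4 b25
  row 3: b31 b32 a3 a4 b35
Rows 1 and 2 agree on I; apply I→G and equate their G entries.
Rows 1 and 3 agree on I; apply I→G and equate their G entries.
Row 1 is now all distinguished symbols — the join is lossless.

Yes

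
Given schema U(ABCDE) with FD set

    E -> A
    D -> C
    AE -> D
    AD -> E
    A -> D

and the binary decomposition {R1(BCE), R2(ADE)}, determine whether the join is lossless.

Common attributes: R1 ∩ R2 = {E}.
Closure of {E}: E → A applies, adding A; AE → D applies, adding D; D → C applies, adding C. So (E)⁺ = {ACDE}.
This closure contains every attribute of R2, so R1 ∩ R2 → R2. The join is lossless.

Yes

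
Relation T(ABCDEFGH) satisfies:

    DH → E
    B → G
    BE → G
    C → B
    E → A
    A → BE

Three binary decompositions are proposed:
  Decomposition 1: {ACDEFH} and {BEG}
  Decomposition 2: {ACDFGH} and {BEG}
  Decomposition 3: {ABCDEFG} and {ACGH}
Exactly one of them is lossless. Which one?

Decomposition 1

Decomposition 1: common = {E}, closure = {ABEG} → lossless.
Decomposition 2: common = {G}, closure = {G} → lossy.
Decomposition 3: common = {ACG}, closure = {ABCEG} → lossy.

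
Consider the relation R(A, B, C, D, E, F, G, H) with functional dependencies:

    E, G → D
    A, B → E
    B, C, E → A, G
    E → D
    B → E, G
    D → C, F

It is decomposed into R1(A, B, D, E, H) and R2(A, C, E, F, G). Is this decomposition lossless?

Common attributes: R1 ∩ R2 = {A, E}.
Closure of {A, E}: E → D applies, adding D; D → C, F applies, adding C, F. So (A, E)⁺ = {A, C, D, E, F}.
The closure contains neither all of R1 = {A, B, D, E, H} nor all of R2 = {A, C, E, F, G}, so the common attributes are not a superkey of either fragment. The join is lossy.

No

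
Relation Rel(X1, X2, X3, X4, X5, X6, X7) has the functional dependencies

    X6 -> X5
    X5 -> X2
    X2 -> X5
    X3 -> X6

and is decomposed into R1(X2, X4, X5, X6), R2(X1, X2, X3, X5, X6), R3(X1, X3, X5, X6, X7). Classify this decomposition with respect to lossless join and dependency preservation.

Lossless test (chase): Rows 1 and 3 agree on X5; apply X5→X2 and equate their X2 entries. No row becomes fully distinguished — the join is lossy.
Dependency preservation: every FD's attributes lie within a single fragment, so each can be enforced locally — preserved.

lossy but dependency-preserving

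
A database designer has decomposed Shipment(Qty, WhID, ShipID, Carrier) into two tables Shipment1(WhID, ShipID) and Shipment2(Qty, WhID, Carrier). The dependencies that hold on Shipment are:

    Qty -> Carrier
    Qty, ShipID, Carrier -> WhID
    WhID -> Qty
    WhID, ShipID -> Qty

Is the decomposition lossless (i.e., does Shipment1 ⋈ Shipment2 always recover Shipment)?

Yes

Common attributes: Shipment1 ∩ Shipment2 = {WhID}.
Closure of {WhID}: WhID → Qty applies, adding Qty; Qty → Carrier applies, adding Carrier. So (WhID)⁺ = {Qty, WhID, Carrier}.
This closure contains every attribute of Shipment2, so Shipment1 ∩ Shipment2 → Shipment2. The join is lossless.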